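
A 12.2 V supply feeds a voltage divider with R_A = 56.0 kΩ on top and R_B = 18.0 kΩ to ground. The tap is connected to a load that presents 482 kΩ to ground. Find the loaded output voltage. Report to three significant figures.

The load sits in parallel with R_B: R_B‖R_L = (18.0 × 482) / (18.0 + 482) = 17.35 kΩ.
V_out = 12.2 × 17.35 / (56.0 + 17.35) = 12.2 × 17.35/73.35 = 2.89 V.
(Unloaded it would have been 2.97 V.)

V_out ≈ 2.89 V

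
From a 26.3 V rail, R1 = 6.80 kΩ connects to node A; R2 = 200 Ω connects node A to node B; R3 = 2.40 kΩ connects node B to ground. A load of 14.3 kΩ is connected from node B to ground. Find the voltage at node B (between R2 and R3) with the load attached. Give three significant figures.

V ≈ 5.97 V

At node B, R3 is in parallel with the load: R3‖R_L = 2055 Ω.
Below node A the resistance is R2 + (R3‖R_L) = 2255 Ω, so V_A = 26.3 × 2255/9055 = 6.550 V.
Then V_B = V_A × (R3‖R_L)/(R2 + R3‖R_L) = 6.550 × 2055/2255 = 5.97 V.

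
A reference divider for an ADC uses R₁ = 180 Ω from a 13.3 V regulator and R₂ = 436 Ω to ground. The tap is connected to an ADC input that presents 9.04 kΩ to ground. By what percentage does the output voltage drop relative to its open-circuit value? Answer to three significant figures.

1.39 %

The divider's output (Thévenin) resistance is R₁‖R₂ = 127.4 Ω.
Fractional drop under load = R_th/(R_th + R_L) = 127.4 / (127.4 + 9040) = 0.01390.
So the output falls by 1.39 %.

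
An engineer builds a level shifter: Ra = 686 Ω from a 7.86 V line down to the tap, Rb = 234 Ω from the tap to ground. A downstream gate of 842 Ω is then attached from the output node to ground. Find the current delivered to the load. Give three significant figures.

Rb‖R_L = 183.1 Ω; V_out = 7.86 × 183.1/869.1 = 1.656 V.
I_L = V_out / R_L = 1.656 / 842 Ω = 1.97 mA.

I_L ≈ 1.97 mA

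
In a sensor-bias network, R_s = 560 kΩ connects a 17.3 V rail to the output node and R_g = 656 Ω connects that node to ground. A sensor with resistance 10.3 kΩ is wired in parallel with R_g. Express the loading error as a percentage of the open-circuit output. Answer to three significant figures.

The divider's output (Thévenin) resistance is R_s‖R_g = 655.2 Ω.
Fractional drop under load = R_th/(R_th + R_L) = 655.2 / (655.2 + 10300) = 0.05981.
So the output falls by 5.98 %.

5.98 %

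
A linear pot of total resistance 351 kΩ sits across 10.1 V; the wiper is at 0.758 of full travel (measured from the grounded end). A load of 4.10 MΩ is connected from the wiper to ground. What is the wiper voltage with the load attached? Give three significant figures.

V ≈ 7.54 V

The wiper splits the pot into (1−α)R = 84.94 kΩ above and αR = 266.1 kΩ below.
Lower section ‖ load = 249.8 kΩ.
V_wiper = 10.1 × 249.8/(84.94 + 249.8) = 7.54 V.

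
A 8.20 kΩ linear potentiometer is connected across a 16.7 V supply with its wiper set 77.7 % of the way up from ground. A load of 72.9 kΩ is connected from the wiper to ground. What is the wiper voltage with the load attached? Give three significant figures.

V ≈ 12.7 V

The wiper splits the pot into (1−α)R = 1.829 kΩ above and αR = 6.371 kΩ below.
Lower section ‖ load = 5.859 kΩ.
V_wiper = 16.7 × 5.859/(1.829 + 5.859) = 12.7 V.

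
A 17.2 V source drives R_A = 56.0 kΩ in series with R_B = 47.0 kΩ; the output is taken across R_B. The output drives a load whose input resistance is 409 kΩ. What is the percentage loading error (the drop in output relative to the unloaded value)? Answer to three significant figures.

The divider's output (Thévenin) resistance is R_A‖R_B = 25.55 kΩ.
Fractional drop under load = R_th/(R_th + R_L) = 25.55 / (25.55 + 409) = 0.05880.
So the output falls by 5.88 %.

5.88 %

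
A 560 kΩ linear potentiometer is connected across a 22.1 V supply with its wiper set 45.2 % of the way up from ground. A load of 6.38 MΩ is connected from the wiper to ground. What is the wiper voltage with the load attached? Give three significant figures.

The wiper splits the pot into (1−α)R = 306.9 kΩ above and αR = 253.1 kΩ below.
Lower section ‖ load = 243.5 kΩ.
V_wiper = 22.1 × 243.5/(306.9 + 243.5) = 9.78 V.

V ≈ 9.78 V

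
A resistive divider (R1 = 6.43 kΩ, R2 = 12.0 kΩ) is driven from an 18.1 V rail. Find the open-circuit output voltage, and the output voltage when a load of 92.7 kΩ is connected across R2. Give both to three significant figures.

Unloaded: 11.8 V; loaded: 11.3 V

Open-circuit: V = 18.1 × 12.0/(6.43 + 12.0) = 11.8 V.
With the load, R2 becomes R2‖R_L = 10.62 kΩ, so V = 18.1 × 10.62/17.05 = 11.3 V.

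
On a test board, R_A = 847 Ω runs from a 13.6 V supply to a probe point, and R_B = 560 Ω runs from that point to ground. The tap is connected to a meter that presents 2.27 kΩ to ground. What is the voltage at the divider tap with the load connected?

The load sits in parallel with R_B: R_B‖R_L = (560 × 2270) / (560 + 2270) = 449.2 Ω.
V_out = 13.6 × 449.2 / (847 + 449.2) = 13.6 × 449.2/1296 = 4.71 V.

V_out ≈ 4.71 V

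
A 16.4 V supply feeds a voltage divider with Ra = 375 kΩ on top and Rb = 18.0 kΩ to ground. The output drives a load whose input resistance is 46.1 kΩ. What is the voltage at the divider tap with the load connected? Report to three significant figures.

The load sits in parallel with Rb: Rb‖R_L = (18.0 × 46.1) / (18.0 + 46.1) = 12.95 kΩ.
V_out = 16.4 × 12.95 / (375 + 12.95) = 16.4 × 12.95/387.9 = 0.547 V.

V_out ≈ 0.547 V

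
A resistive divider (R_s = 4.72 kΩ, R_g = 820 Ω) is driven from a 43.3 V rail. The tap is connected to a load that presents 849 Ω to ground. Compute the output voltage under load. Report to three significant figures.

The load sits in parallel with R_g: R_g‖R_L = (820 × 849) / (820 + 849) = 417.1 Ω.
V_out = 43.3 × 417.1 / (4720 + 417.1) = 43.3 × 417.1/5137 = 3.52 V.

V_out ≈ 3.52 V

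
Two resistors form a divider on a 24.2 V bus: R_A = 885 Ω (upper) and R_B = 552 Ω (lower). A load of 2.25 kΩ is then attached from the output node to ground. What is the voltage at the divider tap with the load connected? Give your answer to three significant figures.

The load sits in parallel with R_B: R_B‖R_L = (552 × 2250) / (552 + 2250) = 443.3 Ω.
V_out = 24.2 × 443.3 / (885 + 443.3) = 24.2 × 443.3/1328 = 8.08 V.

V_out ≈ 8.08 V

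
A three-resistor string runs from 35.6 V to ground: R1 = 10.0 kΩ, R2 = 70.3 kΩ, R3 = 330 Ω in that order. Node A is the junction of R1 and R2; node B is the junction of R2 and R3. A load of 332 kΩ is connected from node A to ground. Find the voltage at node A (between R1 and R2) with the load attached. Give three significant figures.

Below node A the series string R2+R3 = 70630 Ω sits in parallel with the 332000 Ω load: 58240 Ω.
V_A = 35.6 × 58240/(10000 + 58240) = 30.4 V.

V ≈ 30.4 V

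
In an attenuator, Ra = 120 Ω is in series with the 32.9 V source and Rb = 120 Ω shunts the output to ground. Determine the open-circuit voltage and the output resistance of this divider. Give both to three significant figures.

V_th is the open-circuit tap voltage: 32.9 × 120/(120 + 120) = 16.4 V.
With the supply zeroed, Ra and Rb appear in parallel from the tap: R_th = Ra‖Rb = (120 × 120)/240.0 = 60.0 Ω.

V_th = 16.4 V, R_th = 60.0 Ω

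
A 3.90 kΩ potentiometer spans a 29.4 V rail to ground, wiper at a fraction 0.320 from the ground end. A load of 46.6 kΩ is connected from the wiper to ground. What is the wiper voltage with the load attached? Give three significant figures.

The wiper splits the pot into (1−α)R = 2.652 kΩ above and αR = 1.248 kΩ below.
Lower section ‖ load = 1.215 kΩ.
V_wiper = 29.4 × 1.215/(2.652 + 1.215) = 9.24 V.

V ≈ 9.24 V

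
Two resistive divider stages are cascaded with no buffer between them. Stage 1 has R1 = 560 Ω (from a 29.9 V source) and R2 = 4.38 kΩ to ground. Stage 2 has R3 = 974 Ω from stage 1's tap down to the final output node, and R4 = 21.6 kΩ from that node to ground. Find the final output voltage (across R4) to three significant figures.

V_out ≈ 24.8 V

Stage 2 presents R3+R4 = 22570 Ω as a load on stage 1's tap.
Stage 1's lower leg becomes R2‖(R3+R4) = 3668 Ω, so V_mid = 29.9 × 3668/4228 = 25.94 V.
Stage 2 is itself unloaded: V_out = V_mid × R4/(R3+R4) = 25.94 × 21600/22570 = 24.8 V.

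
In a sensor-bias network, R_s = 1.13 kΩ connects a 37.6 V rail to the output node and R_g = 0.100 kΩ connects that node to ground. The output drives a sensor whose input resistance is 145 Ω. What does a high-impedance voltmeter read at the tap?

V_out ≈ 1.87 V

The load sits in parallel with R_g: R_g‖R_L = (100 × 145) / (100 + 145) = 59.18 Ω.
V_out = 37.6 × 59.18 / (1130 + 59.18) = 37.6 × 59.18/1189 = 1.87 V.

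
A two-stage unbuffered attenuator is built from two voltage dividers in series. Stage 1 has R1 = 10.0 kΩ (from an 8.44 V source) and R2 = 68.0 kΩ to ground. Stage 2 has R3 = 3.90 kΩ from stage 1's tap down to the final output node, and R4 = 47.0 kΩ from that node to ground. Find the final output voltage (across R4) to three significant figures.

Stage 2 presents R3+R4 = 50.90 kΩ as a load on stage 1's tap.
Stage 1's lower leg becomes R2‖(R3+R4) = 29.11 kΩ, so V_mid = 8.44 × 29.11/39.11 = 6.282 V.
Stage 2 is itself unloaded: V_out = V_mid × R4/(R3+R4) = 6.282 × 47.0/50.90 = 5.80 V.

V_out ≈ 5.80 V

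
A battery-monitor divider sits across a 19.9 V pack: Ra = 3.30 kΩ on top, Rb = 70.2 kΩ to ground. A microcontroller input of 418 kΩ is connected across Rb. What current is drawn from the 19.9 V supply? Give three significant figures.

Rb‖R_L = 60.11 kΩ, so the source sees Ra + Rb‖R_L = 63.41 kΩ.
I = 19.9 V / 63.41 kΩ = 0.314 mA.

I ≈ 0.314 mA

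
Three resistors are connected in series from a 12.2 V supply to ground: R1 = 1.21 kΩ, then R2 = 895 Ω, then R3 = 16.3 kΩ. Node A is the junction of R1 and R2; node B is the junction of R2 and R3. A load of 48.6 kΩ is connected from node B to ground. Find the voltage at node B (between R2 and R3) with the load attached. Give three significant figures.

V ≈ 10.4 V

At node B, R3 is in parallel with the load: R3‖R_L = 12210 Ω.
Below node A the resistance is R2 + (R3‖R_L) = 13100 Ω, so V_A = 12.2 × 13100/14310 = 11.17 V.
Then V_B = V_A × (R3‖R_L)/(R2 + R3‖R_L) = 11.17 × 12210/13100 = 10.4 V.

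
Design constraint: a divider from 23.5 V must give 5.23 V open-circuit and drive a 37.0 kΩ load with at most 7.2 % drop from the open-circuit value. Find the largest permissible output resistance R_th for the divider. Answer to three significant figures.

R_th ≤ 2.87 kΩ

Loading drop = R_th/(R_th + R_L) ≤ 0.0720, so R_th ≤ R_L · ε/(1−ε) = 37.0 kΩ × 0.0720/0.9280 = 2.87 kΩ.
(Any R1, R2 with R2/(R1+R2) = 0.223 and R1‖R2 ≤ 2.87 kΩ will meet the spec.)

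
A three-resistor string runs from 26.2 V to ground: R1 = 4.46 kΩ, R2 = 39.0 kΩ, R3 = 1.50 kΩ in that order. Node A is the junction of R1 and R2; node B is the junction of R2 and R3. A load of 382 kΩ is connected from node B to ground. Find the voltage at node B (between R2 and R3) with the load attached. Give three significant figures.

V ≈ 0.871 V

At node B, R3 is in parallel with the load: R3‖R_L = 1.494 kΩ.
Below node A the resistance is R2 + (R3‖R_L) = 40.49 kΩ, so V_A = 26.2 × 40.49/44.95 = 23.60 V.
Then V_B = V_A × (R3‖R_L)/(R2 + R3‖R_L) = 23.60 × 1.494/40.49 = 0.871 V.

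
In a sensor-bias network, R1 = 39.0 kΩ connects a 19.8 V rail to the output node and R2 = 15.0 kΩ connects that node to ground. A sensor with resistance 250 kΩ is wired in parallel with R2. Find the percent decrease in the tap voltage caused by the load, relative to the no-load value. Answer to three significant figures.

The divider's output (Thévenin) resistance is R1‖R2 = 10.83 kΩ.
Fractional drop under load = R_th/(R_th + R_L) = 10.83 / (10.83 + 250) = 0.04153.
So the output falls by 4.15 %.

4.15 %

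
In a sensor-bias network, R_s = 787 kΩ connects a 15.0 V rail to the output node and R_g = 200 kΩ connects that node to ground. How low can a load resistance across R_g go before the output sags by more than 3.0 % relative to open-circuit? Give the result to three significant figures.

Output resistance R_th = R_s‖R_g = (787 × 200)/987.0 = 159.5 kΩ.
The fractional drop is R_th/(R_th + R_L); requiring this ≤ 0.0300 gives R_L ≥ R_th(1/0.0300 − 1) = 159.5 × 32.33 = 5.16 MΩ.

R_L(min) ≈ 5.16 MΩ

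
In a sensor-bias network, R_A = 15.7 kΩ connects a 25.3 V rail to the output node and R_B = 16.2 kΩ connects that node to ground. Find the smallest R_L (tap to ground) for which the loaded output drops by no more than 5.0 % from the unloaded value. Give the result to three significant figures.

R_L(min) ≈ 151 kΩ

Output resistance R_th = R_A‖R_B = (15.7 × 16.2)/31.90 = 7.973 kΩ.
The fractional drop is R_th/(R_th + R_L); requiring this ≤ 0.0500 gives R_L ≥ R_th(1/0.0500 − 1) = 7.973 × 19.00 = 151 kΩ.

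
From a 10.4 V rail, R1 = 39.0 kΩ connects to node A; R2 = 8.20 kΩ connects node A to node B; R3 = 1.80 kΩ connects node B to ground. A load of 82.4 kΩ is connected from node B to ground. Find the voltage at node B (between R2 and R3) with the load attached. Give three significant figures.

At node B, R3 is in parallel with the load: R3‖R_L = 1.762 kΩ.
Below node A the resistance is R2 + (R3‖R_L) = 9.962 kΩ, so V_A = 10.4 × 9.962/48.96 = 2.116 V.
Then V_B = V_A × (R3‖R_L)/(R2 + R3‖R_L) = 2.116 × 1.762/9.962 = 0.374 V.

V ≈ 0.374 V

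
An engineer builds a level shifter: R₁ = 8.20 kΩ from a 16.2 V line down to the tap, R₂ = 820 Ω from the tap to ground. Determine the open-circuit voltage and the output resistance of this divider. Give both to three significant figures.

V_th = 1.47 V, R_th = 745 Ω

V_th is the open-circuit tap voltage: 16.2 × 820/(8200 + 820) = 1.47 V.
With the supply zeroed, R₁ and R₂ appear in parallel from the tap: R_th = R₁‖R₂ = (8200 × 820)/9020 = 745 Ω.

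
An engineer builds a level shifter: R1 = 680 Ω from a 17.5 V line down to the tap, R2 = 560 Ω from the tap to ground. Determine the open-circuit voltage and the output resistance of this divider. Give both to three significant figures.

V_th is the open-circuit tap voltage: 17.5 × 560/(680 + 560) = 7.90 V.
With the supply zeroed, R1 and R2 appear in parallel from the tap: R_th = R1‖R2 = (680 × 560)/1240 = 307 Ω.

V_th = 7.90 V, R_th = 307 Ω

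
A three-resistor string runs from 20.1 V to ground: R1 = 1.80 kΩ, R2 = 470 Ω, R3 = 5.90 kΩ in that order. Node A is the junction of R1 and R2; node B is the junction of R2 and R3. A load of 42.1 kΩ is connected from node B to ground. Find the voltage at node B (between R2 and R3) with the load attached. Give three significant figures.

At node B, R3 is in parallel with the load: R3‖R_L = 5175 Ω.
Below node A the resistance is R2 + (R3‖R_L) = 5645 Ω, so V_A = 20.1 × 5645/7445 = 15.24 V.
Then V_B = V_A × (R3‖R_L)/(R2 + R3‖R_L) = 15.24 × 5175/5645 = 14.0 V.

V ≈ 14.0 V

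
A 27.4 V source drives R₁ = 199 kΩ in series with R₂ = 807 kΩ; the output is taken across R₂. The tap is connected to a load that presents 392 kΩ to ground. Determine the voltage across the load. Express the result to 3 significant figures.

V_out ≈ 15.6 V

The load sits in parallel with R₂: R₂‖R_L = (807 × 392) / (807 + 392) = 263.8 kΩ.
V_out = 27.4 × 263.8 / (199 + 263.8) = 27.4 × 263.8/462.8 = 15.6 V.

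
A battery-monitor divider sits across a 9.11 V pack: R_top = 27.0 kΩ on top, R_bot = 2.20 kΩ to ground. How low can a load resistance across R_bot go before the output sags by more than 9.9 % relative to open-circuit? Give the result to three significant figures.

R_L(min) ≈ 18.5 kΩ

Output resistance R_th = R_top‖R_bot = (27.0 × 2.20)/29.20 = 2.034 kΩ.
The fractional drop is R_th/(R_th + R_L); requiring this ≤ 0.0990 gives R_L ≥ R_th(1/0.0990 − 1) = 2.034 × 9.101 = 18.5 kΩ.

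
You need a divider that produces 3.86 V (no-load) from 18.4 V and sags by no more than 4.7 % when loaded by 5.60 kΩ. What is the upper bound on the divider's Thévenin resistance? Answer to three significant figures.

Loading drop = R_th/(R_th + R_L) ≤ 0.0470, so R_th ≤ R_L · ε/(1−ε) = 5.60 kΩ × 0.0470/0.9530 = 276 Ω.
(Any R1, R2 with R2/(R1+R2) = 0.210 and R1‖R2 ≤ 276 Ω will meet the spec.)

R_th ≤ 276 Ω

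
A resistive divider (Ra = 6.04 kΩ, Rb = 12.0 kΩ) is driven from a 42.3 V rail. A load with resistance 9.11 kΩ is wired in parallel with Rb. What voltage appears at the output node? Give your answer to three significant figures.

The load sits in parallel with Rb: Rb‖R_L = (12.0 × 9.11) / (12.0 + 9.11) = 5.179 kΩ.
V_out = 42.3 × 5.179 / (6.04 + 5.179) = 42.3 × 5.179/11.22 = 19.5 V.

V_out ≈ 19.5 V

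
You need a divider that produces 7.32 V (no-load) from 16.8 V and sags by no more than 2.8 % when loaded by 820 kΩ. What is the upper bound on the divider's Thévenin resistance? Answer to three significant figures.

R_th ≤ 23.6 kΩ

Loading drop = R_th/(R_th + R_L) ≤ 0.0280, so R_th ≤ R_L · ε/(1−ε) = 820 kΩ × 0.0280/0.9720 = 23.6 kΩ.
(Any R1, R2 with R2/(R1+R2) = 0.436 and R1‖R2 ≤ 23.6 kΩ will meet the spec.)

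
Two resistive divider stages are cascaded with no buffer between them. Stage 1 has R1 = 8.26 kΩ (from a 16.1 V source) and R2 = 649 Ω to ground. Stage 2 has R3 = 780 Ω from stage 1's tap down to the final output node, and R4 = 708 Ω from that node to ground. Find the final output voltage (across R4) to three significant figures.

V_out ≈ 0.397 V

Stage 2 presents R3+R4 = 1488 Ω as a load on stage 1's tap.
Stage 1's lower leg becomes R2‖(R3+R4) = 451.9 Ω, so V_mid = 16.1 × 451.9/8712 = 0.8351 V.
Stage 2 is itself unloaded: V_out = V_mid × R4/(R3+R4) = 0.8351 × 708/1488 = 0.397 V.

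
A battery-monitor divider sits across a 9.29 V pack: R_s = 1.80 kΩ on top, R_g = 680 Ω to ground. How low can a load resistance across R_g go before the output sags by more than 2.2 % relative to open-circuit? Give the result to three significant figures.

R_L(min) ≈ 21.9 kΩ

Output resistance R_th = R_s‖R_g = (1800 × 680)/2480 = 493.5 Ω.
The fractional drop is R_th/(R_th + R_L); requiring this ≤ 0.0220 gives R_L ≥ R_th(1/0.0220 − 1) = 493.5 × 44.45 = 21.9 kΩ.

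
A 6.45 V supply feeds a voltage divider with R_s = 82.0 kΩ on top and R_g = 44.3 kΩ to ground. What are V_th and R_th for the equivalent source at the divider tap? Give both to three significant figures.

V_th is the open-circuit tap voltage: 6.45 × 44.3/(82.0 + 44.3) = 2.26 V.
With the supply zeroed, R_s and R_g appear in parallel from the tap: R_th = R_s‖R_g = (82.0 × 44.3)/126.3 = 28.8 kΩ.

V_th = 2.26 V, R_th = 28.8 kΩ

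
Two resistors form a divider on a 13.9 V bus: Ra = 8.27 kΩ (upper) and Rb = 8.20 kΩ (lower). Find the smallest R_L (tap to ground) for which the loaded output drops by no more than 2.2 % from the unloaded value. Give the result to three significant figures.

Output resistance R_th = Ra‖Rb = (8.27 × 8.20)/16.47 = 4.117 kΩ.
The fractional drop is R_th/(R_th + R_L); requiring this ≤ 0.0220 gives R_L ≥ R_th(1/0.0220 − 1) = 4.117 × 44.45 = 183 kΩ.

R_L(min) ≈ 183 kΩ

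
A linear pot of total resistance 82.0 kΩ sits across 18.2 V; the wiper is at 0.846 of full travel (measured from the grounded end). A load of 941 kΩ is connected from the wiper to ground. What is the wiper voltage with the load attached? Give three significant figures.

The wiper splits the pot into (1−α)R = 12.63 kΩ above and αR = 69.37 kΩ below.
Lower section ‖ load = 64.61 kΩ.
V_wiper = 18.2 × 64.61/(12.63 + 64.61) = 15.2 V.

V ≈ 15.2 V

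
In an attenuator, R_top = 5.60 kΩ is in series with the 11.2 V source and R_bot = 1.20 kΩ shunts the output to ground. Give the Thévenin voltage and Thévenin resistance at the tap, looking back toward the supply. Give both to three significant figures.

V_th is the open-circuit tap voltage: 11.2 × 1.20/(5.60 + 1.20) = 1.98 V.
With the supply zeroed, R_top and R_bot appear in parallel from the tap: R_th = R_top‖R_bot = (5.60 × 1.20)/6.800 = 988 Ω.

V_th = 1.98 V, R_th = 988 Ω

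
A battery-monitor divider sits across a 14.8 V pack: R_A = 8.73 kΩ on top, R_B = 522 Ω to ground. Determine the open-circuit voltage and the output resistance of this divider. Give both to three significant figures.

V_th = 0.835 V, R_th = 493 Ω

V_th is the open-circuit tap voltage: 14.8 × 522/(8730 + 522) = 0.835 V.
With the supply zeroed, R_A and R_B appear in parallel from the tap: R_th = R_A‖R_B = (8730 × 522)/9252 = 493 Ω.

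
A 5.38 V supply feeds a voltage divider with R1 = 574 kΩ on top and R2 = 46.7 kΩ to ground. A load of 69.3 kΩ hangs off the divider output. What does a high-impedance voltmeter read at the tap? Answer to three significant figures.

The load sits in parallel with R2: R2‖R_L = (46.7 × 69.3) / (46.7 + 69.3) = 27.90 kΩ.
V_out = 5.38 × 27.90 / (574 + 27.90) = 5.38 × 27.90/601.9 = 0.249 V.
(Unloaded it would have been 0.405 V.)

V_out ≈ 0.249 V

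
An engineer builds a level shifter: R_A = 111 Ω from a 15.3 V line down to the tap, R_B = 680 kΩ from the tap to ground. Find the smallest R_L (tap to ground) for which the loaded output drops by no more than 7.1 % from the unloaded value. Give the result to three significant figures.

R_L(min) ≈ 1.45 kΩ

Output resistance R_th = R_A‖R_B = (111 × 680000)/680100 = 111.0 Ω.
The fractional drop is R_th/(R_th + R_L); requiring this ≤ 0.0710 gives R_L ≥ R_th(1/0.0710 − 1) = 111.0 × 13.08 = 1.45 kΩ.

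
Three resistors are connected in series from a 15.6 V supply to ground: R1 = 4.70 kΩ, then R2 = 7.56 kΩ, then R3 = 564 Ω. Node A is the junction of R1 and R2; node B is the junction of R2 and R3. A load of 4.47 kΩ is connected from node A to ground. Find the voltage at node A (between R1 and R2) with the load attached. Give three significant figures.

Below node A the series string R2+R3 = 8124 Ω sits in parallel with the 4470 Ω load: 2883 Ω.
V_A = 15.6 × 2883/(4700 + 2883) = 5.93 V.

V ≈ 5.93 V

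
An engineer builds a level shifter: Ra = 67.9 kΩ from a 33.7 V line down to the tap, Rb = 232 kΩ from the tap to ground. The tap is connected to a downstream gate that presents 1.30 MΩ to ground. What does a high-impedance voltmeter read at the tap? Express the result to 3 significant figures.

V_out ≈ 25.1 V

The load sits in parallel with Rb: Rb‖R_L = (232 × 1300) / (232 + 1300) = 196.9 kΩ.
V_out = 33.7 × 196.9 / (67.9 + 196.9) = 33.7 × 196.9/264.8 = 25.1 V.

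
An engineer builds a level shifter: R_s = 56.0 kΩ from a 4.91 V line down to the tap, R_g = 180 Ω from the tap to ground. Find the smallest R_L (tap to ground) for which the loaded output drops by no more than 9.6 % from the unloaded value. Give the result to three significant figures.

Output resistance R_th = R_s‖R_g = (56000 × 180)/56180 = 179.4 Ω.
The fractional drop is R_th/(R_th + R_L); requiring this ≤ 0.0960 gives R_L ≥ R_th(1/0.0960 − 1) = 179.4 × 9.417 = 1.69 kΩ.

R_L(min) ≈ 1.69 kΩ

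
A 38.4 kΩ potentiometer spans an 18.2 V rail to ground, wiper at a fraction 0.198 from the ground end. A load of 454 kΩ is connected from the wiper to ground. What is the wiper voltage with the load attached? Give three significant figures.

V ≈ 3.56 V

The wiper splits the pot into (1−α)R = 30.80 kΩ above and αR = 7.603 kΩ below.
Lower section ‖ load = 7.478 kΩ.
V_wiper = 18.2 × 7.478/(30.80 + 7.478) = 3.56 V.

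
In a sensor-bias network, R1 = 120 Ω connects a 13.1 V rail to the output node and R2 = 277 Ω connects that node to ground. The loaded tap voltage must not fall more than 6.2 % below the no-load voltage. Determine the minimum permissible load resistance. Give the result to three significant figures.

R_L(min) ≈ 1.27 kΩ

Output resistance R_th = R1‖R2 = (120 × 277)/397.0 = 83.73 Ω.
The fractional drop is R_th/(R_th + R_L); requiring this ≤ 0.0620 gives R_L ≥ R_th(1/0.0620 − 1) = 83.73 × 15.13 = 1.27 kΩ.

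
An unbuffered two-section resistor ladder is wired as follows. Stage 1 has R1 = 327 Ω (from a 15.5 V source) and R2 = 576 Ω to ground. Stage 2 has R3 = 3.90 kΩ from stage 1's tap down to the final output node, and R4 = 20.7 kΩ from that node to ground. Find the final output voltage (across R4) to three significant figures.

V_out ≈ 8.25 V

Stage 2 presents R3+R4 = 24600 Ω as a load on stage 1's tap.
Stage 1's lower leg becomes R2‖(R3+R4) = 562.8 Ω, so V_mid = 15.5 × 562.8/889.8 = 9.804 V.
Stage 2 is itself unloaded: V_out = V_mid × R4/(R3+R4) = 9.804 × 20700/24600 = 8.25 V.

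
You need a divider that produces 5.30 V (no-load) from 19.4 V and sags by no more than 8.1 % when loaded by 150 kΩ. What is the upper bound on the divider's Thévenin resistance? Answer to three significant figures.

R_th ≤ 13.2 kΩ

Loading drop = R_th/(R_th + R_L) ≤ 0.0810, so R_th ≤ R_L · ε/(1−ε) = 150 kΩ × 0.0810/0.9190 = 13.2 kΩ.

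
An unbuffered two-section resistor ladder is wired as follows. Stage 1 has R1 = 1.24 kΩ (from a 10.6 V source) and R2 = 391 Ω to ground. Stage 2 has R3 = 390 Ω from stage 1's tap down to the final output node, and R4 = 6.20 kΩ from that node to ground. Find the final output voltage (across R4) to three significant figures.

Stage 2 presents R3+R4 = 6590 Ω as a load on stage 1's tap.
Stage 1's lower leg becomes R2‖(R3+R4) = 369.1 Ω, so V_mid = 10.6 × 369.1/1609 = 2.431 V.
Stage 2 is itself unloaded: V_out = V_mid × R4/(R3+R4) = 2.431 × 6200/6590 = 2.29 V.

V_out ≈ 2.29 V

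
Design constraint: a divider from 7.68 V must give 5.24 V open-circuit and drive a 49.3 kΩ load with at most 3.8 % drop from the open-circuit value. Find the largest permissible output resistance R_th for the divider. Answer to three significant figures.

R_th ≤ 1.95 kΩ

Loading drop = R_th/(R_th + R_L) ≤ 0.0380, so R_th ≤ R_L · ε/(1−ε) = 49.3 kΩ × 0.0380/0.9620 = 1.95 kΩ.
(Any R1, R2 with R2/(R1+R2) = 0.682 and R1‖R2 ≤ 1.95 kΩ will meet the spec.)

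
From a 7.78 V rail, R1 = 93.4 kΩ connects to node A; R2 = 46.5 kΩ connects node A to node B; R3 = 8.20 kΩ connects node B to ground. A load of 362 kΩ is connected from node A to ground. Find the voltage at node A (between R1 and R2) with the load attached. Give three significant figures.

Below node A the series string R2+R3 = 54.70 kΩ sits in parallel with the 362 kΩ load: 47.52 kΩ.
V_A = 7.78 × 47.52/(93.4 + 47.52) = 2.62 V.

V ≈ 2.62 V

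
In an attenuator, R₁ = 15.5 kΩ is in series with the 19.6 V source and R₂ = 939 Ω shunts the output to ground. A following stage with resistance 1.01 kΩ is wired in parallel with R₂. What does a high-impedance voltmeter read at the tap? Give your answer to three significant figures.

V_out ≈ 0.597 V

The load sits in parallel with R₂: R₂‖R_L = (939 × 1010) / (939 + 1010) = 486.6 Ω.
V_out = 19.6 × 486.6 / (15500 + 486.6) = 19.6 × 486.6/15990 = 0.597 V.
(Unloaded it would have been 1.12 V.)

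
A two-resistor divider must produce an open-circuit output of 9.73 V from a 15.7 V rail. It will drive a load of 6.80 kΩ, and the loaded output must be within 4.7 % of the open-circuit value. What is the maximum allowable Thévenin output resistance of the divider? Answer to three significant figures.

R_th ≤ 335 Ω

Loading drop = R_th/(R_th + R_L) ≤ 0.0470, so R_th ≤ R_L · ε/(1−ε) = 6.80 kΩ × 0.0470/0.9530 = 335 Ω.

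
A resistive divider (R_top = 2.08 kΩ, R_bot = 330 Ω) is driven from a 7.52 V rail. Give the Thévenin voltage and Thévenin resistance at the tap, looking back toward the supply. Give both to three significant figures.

V_th is the open-circuit tap voltage: 7.52 × 330/(2080 + 330) = 1.03 V.
With the supply zeroed, R_top and R_bot appear in parallel from the tap: R_th = R_top‖R_bot = (2080 × 330)/2410 = 285 Ω.

V_th = 1.03 V, R_th = 285 Ω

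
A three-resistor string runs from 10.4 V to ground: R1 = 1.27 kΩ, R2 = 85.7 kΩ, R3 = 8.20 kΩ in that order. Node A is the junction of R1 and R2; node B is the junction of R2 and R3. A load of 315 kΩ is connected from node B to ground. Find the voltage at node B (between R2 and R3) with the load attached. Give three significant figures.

At node B, R3 is in parallel with the load: R3‖R_L = 7.992 kΩ.
Below node A the resistance is R2 + (R3‖R_L) = 93.69 kΩ, so V_A = 10.4 × 93.69/94.96 = 10.26 V.
Then V_B = V_A × (R3‖R_L)/(R2 + R3‖R_L) = 10.26 × 7.992/93.69 = 0.875 V.

V ≈ 0.875 V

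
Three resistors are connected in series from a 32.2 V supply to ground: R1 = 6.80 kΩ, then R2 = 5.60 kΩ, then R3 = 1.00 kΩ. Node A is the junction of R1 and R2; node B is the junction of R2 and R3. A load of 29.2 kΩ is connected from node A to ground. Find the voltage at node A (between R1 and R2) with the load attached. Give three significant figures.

V ≈ 14.2 V

Below node A the series string R2+R3 = 6.600 kΩ sits in parallel with the 29.2 kΩ load: 5.383 kΩ.
V_A = 32.2 × 5.383/(6.80 + 5.383) = 14.2 V.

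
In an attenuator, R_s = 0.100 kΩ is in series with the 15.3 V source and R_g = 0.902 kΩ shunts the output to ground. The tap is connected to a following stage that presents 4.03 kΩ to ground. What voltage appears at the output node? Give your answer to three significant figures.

V_out ≈ 13.5 V

The load sits in parallel with R_g: R_g‖R_L = (902 × 4030) / (902 + 4030) = 737.0 Ω.
V_out = 15.3 × 737.0 / (100 + 737.0) = 15.3 × 737.0/837.0 = 13.5 V.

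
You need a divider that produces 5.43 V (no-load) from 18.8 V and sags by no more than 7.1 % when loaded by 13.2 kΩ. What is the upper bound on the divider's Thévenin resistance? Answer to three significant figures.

R_th ≤ 1.01 kΩ

Loading drop = R_th/(R_th + R_L) ≤ 0.0710, so R_th ≤ R_L · ε/(1−ε) = 13.2 kΩ × 0.0710/0.9290 = 1.01 kΩ.
(Any R1, R2 with R2/(R1+R2) = 0.289 and R1‖R2 ≤ 1.01 kΩ will meet the spec.)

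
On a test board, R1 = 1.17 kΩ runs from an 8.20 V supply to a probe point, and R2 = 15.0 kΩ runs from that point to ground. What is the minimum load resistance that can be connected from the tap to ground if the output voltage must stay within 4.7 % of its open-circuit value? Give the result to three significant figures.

Output resistance R_th = R1‖R2 = (1.17 × 15.0)/16.17 = 1.085 kΩ.
The fractional drop is R_th/(R_th + R_L); requiring this ≤ 0.0470 gives R_L ≥ R_th(1/0.0470 − 1) = 1.085 × 20.28 = 22.0 kΩ.

R_L(min) ≈ 22.0 kΩ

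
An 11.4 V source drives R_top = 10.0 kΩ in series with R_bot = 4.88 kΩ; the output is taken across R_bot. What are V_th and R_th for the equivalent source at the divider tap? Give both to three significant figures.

V_th = 3.74 V, R_th = 3.28 kΩ

V_th is the open-circuit tap voltage: 11.4 × 4.88/(10.0 + 4.88) = 3.74 V.
With the supply zeroed, R_top and R_bot appear in parallel from the tap: R_th = R_top‖R_bot = (10.0 × 4.88)/14.88 = 3.28 kΩ.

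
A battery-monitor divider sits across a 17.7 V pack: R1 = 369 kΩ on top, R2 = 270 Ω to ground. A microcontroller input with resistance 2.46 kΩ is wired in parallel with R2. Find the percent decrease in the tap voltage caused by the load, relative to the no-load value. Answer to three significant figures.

9.88 %

The divider's output (Thévenin) resistance is R1‖R2 = 269.8 Ω.
Fractional drop under load = R_th/(R_th + R_L) = 269.8 / (269.8 + 2460) = 0.09884.
So the output falls by 9.88 %.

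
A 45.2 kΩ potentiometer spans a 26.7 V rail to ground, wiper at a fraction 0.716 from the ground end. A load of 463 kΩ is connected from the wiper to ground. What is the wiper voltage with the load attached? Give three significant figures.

The wiper splits the pot into (1−α)R = 12.84 kΩ above and αR = 32.36 kΩ below.
Lower section ‖ load = 30.25 kΩ.
V_wiper = 26.7 × 30.25/(12.84 + 30.25) = 18.7 V.

V ≈ 18.7 V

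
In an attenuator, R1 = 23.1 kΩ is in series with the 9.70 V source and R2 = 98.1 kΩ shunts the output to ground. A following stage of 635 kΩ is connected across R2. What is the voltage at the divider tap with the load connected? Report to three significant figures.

The load sits in parallel with R2: R2‖R_L = (98.1 × 635) / (98.1 + 635) = 84.97 kΩ.
V_out = 9.70 × 84.97 / (23.1 + 84.97) = 9.70 × 84.97/108.1 = 7.63 V.

V_out ≈ 7.63 V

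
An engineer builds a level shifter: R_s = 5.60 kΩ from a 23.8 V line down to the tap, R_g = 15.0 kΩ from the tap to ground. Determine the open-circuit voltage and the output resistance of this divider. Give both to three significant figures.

V_th = 17.3 V, R_th = 4.08 kΩ

V_th is the open-circuit tap voltage: 23.8 × 15.0/(5.60 + 15.0) = 17.3 V.
With the supply zeroed, R_s and R_g appear in parallel from the tap: R_th = R_s‖R_g = (5.60 × 15.0)/20.60 = 4.08 kΩ.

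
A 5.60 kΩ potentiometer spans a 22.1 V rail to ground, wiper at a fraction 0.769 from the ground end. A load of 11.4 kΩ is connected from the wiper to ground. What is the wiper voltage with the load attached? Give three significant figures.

The wiper splits the pot into (1−α)R = 1.294 kΩ above and αR = 4.306 kΩ below.
Lower section ‖ load = 3.126 kΩ.
V_wiper = 22.1 × 3.126/(1.294 + 3.126) = 15.6 V.

V ≈ 15.6 V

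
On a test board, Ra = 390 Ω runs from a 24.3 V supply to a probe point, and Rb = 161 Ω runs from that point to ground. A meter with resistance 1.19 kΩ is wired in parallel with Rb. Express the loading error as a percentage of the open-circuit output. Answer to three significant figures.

8.74 %

The divider's output (Thévenin) resistance is Ra‖Rb = 114.0 Ω.
Fractional drop under load = R_th/(R_th + R_L) = 114.0 / (114.0 + 1190) = 0.08739.
So the output falls by 8.74 %.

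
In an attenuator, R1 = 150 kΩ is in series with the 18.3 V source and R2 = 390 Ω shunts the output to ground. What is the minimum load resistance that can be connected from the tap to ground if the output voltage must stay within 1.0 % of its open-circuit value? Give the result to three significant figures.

Output resistance R_th = R1‖R2 = (150000 × 390)/150400 = 389.0 Ω.
The fractional drop is R_th/(R_th + R_L); requiring this ≤ 0.0100 gives R_L ≥ R_th(1/0.0100 − 1) = 389.0 × 99.00 = 38.5 kΩ.

R_L(min) ≈ 38.5 kΩ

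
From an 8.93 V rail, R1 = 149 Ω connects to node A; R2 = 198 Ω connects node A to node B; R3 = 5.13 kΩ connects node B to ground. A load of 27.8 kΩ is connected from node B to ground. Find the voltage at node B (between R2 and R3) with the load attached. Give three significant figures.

V ≈ 8.27 V

At node B, R3 is in parallel with the load: R3‖R_L = 4331 Ω.
Below node A the resistance is R2 + (R3‖R_L) = 4529 Ω, so V_A = 8.93 × 4529/4678 = 8.646 V.
Then V_B = V_A × (R3‖R_L)/(R2 + R3‖R_L) = 8.646 × 4331/4529 = 8.27 V.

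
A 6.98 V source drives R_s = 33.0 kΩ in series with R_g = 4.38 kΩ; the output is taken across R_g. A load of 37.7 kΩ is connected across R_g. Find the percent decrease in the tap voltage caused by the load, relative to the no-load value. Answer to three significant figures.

Unloaded V = 6.98 × 4.38/37.38 = 0.81788 V.
Loaded: R_g‖R_L = 3.924 kΩ, giving V = 6.98 × 3.924/36.92 = 0.74180 V.
Drop = (0.81788 − 0.74180) / 0.81788 = 9.30 %.

9.30 %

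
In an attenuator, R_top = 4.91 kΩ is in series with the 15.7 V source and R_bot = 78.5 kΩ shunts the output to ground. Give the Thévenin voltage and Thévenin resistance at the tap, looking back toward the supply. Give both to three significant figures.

V_th is the open-circuit tap voltage: 15.7 × 78.5/(4.91 + 78.5) = 14.8 V.
With the supply zeroed, R_top and R_bot appear in parallel from the tap: R_th = R_top‖R_bot = (4.91 × 78.5)/83.41 = 4.62 kΩ.

V_th = 14.8 V, R_th = 4.62 kΩ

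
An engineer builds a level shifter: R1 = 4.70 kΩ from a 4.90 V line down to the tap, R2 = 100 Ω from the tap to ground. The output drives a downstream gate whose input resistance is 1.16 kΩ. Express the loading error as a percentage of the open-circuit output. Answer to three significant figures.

The divider's output (Thévenin) resistance is R1‖R2 = 97.92 Ω.
Fractional drop under load = R_th/(R_th + R_L) = 97.92 / (97.92 + 1160) = 0.07784.
So the output falls by 7.78 %.

7.78 %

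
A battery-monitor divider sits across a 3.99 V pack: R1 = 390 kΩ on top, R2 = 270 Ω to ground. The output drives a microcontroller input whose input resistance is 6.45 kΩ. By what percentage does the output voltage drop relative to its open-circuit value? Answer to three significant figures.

The divider's output (Thévenin) resistance is R1‖R2 = 269.8 Ω.
Fractional drop under load = R_th/(R_th + R_L) = 269.8 / (269.8 + 6450) = 0.04015.
So the output falls by 4.02 %.

4.02 %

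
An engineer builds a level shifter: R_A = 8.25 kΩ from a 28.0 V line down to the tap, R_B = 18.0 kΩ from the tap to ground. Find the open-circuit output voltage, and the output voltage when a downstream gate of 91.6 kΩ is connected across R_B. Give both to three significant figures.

Unloaded: 19.2 V; loaded: 18.1 V

Open-circuit: V = 28.0 × 18.0/(8.25 + 18.0) = 19.2 V.
With the load, R_B becomes R_B‖R_L = 15.04 kΩ, so V = 28.0 × 15.04/23.29 = 18.1 V.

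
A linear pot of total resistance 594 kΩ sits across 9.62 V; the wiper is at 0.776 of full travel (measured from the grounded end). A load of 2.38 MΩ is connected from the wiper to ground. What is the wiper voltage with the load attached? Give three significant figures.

V ≈ 7.15 V

The wiper splits the pot into (1−α)R = 133.1 kΩ above and αR = 460.9 kΩ below.
Lower section ‖ load = 386.2 kΩ.
V_wiper = 9.62 × 386.2/(133.1 + 386.2) = 7.15 V.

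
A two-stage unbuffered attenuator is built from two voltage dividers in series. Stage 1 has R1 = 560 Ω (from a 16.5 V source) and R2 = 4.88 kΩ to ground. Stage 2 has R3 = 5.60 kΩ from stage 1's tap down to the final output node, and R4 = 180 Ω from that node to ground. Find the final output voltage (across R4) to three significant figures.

V_out ≈ 0.424 V

Stage 2 presents R3+R4 = 5780 Ω as a load on stage 1's tap.
Stage 1's lower leg becomes R2‖(R3+R4) = 2646 Ω, so V_mid = 16.5 × 2646/3206 = 13.62 V.
Stage 2 is itself unloaded: V_out = V_mid × R4/(R3+R4) = 13.62 × 180/5780 = 0.424 V.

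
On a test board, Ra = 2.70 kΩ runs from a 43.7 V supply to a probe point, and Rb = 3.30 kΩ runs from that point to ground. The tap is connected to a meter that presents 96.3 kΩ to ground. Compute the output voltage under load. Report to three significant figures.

The load sits in parallel with Rb: Rb‖R_L = (3.30 × 96.3) / (3.30 + 96.3) = 3.191 kΩ.
V_out = 43.7 × 3.191 / (2.70 + 3.191) = 43.7 × 3.191/5.891 = 23.7 V.
(Unloaded it would have been 24.0 V.)

V_out ≈ 23.7 V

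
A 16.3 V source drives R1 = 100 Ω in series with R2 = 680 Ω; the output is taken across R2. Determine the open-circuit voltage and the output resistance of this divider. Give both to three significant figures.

V_th = 14.2 V, R_th = 87.2 Ω

V_th is the open-circuit tap voltage: 16.3 × 680/(100 + 680) = 14.2 V.
With the supply zeroed, R1 and R2 appear in parallel from the tap: R_th = R1‖R2 = (100 × 680)/780.0 = 87.2 Ω.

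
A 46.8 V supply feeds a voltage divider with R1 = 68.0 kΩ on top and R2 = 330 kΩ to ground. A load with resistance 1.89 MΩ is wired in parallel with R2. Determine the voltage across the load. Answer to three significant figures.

V_out ≈ 37.7 V

The load sits in parallel with R2: R2‖R_L = (330 × 1890) / (330 + 1890) = 280.9 kΩ.
V_out = 46.8 × 280.9 / (68.0 + 280.9) = 46.8 × 280.9/348.9 = 37.7 V.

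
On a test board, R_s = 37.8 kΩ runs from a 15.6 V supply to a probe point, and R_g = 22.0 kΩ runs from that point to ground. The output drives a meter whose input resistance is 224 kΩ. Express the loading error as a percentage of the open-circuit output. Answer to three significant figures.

5.85 %

The divider's output (Thévenin) resistance is R_s‖R_g = 13.91 kΩ.
Fractional drop under load = R_th/(R_th + R_L) = 13.91 / (13.91 + 224) = 0.05845.
So the output falls by 5.85 %.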